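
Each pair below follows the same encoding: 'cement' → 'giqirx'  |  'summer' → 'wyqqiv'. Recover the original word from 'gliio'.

cheek

Compare letters: c→g is +4, e→i is +4, m→q is +4 — a constant shift. Each letter is shifted forward by 4 in the alphabet (a Caesar shift of +4).
Reversing it on gliio: g−4=c, l−4=h, i−4=e, i−4=e, o−4=k.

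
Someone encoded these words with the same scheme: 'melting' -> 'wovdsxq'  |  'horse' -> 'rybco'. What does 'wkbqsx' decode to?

Compare letters: m→w is +10, e→o is +10, l→v is +10 — a constant shift. This is a Caesar cipher with shift 10.
Decoding wkbqsx: w−10=m, k−10=a, b−10=r, q−10=g, s−10=i, x−10=n.

margin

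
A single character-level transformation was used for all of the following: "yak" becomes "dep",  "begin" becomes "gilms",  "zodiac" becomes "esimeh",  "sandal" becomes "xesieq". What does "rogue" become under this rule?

wslyi

The shift depends on letter class: consonant y→d is +5, but vowel a→e is +4. Two shifts are in play — +4 for a/e/i/o/u, +5 for every other letter.
For rogue: r(cons)+5=w, o(vowel)+4=s, g(cons)+5=l, u(vowel)+4=y, e(vowel)+4=i.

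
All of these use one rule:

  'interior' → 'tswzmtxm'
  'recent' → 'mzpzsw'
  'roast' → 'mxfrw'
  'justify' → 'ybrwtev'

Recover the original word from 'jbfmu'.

This is an affine cipher: with a=0,…,z=25, each position x becomes (5x+5) mod 26.
Reversing it on jbfmu: j(9)→21·(9−5)≡6=g; b(1)→21·(1−5)≡20=u; f(5)→21·(5−5)≡0=a; m(12)→21·(12−5)≡17=r; u(20)→21·(20−5)≡3=d (all mod 26).

guard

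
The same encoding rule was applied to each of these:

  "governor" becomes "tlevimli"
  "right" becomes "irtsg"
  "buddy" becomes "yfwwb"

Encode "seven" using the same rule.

Each pair mirrors across the alphabet (g↔t, o↔l, v↔e): positions sum to 25. This is the alphabet-reversal cipher (Atbash): a becomes z, b becomes y, etc.
Applying it to seven: s↔h, e↔v, v↔e, e↔v, n↔m.

hvevm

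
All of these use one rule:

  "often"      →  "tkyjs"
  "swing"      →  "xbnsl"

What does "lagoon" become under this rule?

qfltts

Compare letters: o→t is +5, f→k is +5, t→y is +5 — a constant shift. It's a constant shift of +5 (ROT5).
On lagoon: l+5=q, a+5=f, g+5=l, o+5=t, o+5=t, n+5=s.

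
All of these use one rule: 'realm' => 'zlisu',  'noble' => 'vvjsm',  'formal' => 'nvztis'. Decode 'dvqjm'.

voice

Shifts by position in realm: pos 0: r→z (+8), pos 1: e→l (+7), pos 2: a→i (+8), pos 3: l→s (+7) — repeating every 2. A repeating key of period 2 is used — shifts +8, +7 over and over.
Reversing it on dvqjm: d−8=v, v−7=o, q−8=i, j−7=c, m−8=e.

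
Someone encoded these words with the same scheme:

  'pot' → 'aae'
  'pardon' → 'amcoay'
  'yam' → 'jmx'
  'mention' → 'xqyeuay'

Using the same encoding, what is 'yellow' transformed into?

The rule splits by letter class: vowels +12, consonants +11.
For yellow: y(cons)+11=j, e(vowel)+12=q, l(cons)+11=w, l(cons)+11=w, o(vowel)+12=a, w(cons)+11=h.

jqwwah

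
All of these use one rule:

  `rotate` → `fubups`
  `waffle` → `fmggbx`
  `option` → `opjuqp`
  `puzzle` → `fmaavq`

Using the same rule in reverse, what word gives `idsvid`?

church

The output letters match the input read backwards, each shifted +1: rotate reversed is etator. The word is reversed, then every letter is shifted forward by 1.
Decoding idsvid: shift back: i−1=h, d−1=c, s−1=r, v−1=u, i−1=h, d−1=c → hcruhc; then reverse → church.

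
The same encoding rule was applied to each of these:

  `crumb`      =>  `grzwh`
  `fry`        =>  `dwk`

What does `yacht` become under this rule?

The word is reversed, then every letter is shifted forward by 5.
Applying it to yacht: reverse → thcay; then shift: t+5=y, h+5=m, c+5=h, a+5=f, y+5=d.

ymhfd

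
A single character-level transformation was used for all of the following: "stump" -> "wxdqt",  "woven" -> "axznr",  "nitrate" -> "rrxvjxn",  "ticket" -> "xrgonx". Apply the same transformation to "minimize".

qrrrqrdn

The shift depends on letter class: consonant s→w is +4, but vowel u→d is +9. Vowels shift forward by 9 and consonants shift forward by 4.
For minimize: m(cons)+4=q, i(vowel)+9=r, n(cons)+4=r, i(vowel)+9=r, m(cons)+4=q, i(vowel)+9=r, z(cons)+4=d, e(vowel)+9=n.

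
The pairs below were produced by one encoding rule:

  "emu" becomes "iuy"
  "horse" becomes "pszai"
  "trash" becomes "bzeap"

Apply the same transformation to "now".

The shift depends on letter class: consonant m→u is +8, but vowel e→i is +4. Two shifts are in play — +4 for a/e/i/o/u, +8 for every other letter.
Applying it to now: n(cons)+8=v, o(vowel)+4=s, w(cons)+8=e.

vse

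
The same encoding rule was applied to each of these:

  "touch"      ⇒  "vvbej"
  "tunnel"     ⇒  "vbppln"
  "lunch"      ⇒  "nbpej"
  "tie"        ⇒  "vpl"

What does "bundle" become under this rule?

Two shifts are in play — +7 for a/e/i/o/u, +2 for every other letter.
On bundle: b(cons)+2=d, u(vowel)+7=b, n(cons)+2=p, d(cons)+2=f, l(cons)+2=n, e(vowel)+7=l.

dbpfnl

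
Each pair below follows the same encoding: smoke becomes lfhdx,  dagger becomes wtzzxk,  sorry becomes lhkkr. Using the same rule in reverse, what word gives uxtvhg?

beacon

Compare letters: s→l is +19, m→f is +19, o→h is +19 — a constant shift. Each letter is shifted forward by 19 in the alphabet (a Caesar shift of +19).
Decoding uxtvhg: u−19=b, x−19=e, t−19=a, v−19=c, h−19=o, g−19=n.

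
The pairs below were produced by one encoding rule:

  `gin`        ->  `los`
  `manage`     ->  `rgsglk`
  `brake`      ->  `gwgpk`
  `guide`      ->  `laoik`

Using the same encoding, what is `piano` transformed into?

The shift depends on letter class: consonant g→l is +5, but vowel i→o is +6. The rule splits by letter class: vowels +6, consonants +5.
For piano: p(cons)+5=u, i(vowel)+6=o, a(vowel)+6=g, n(cons)+5=s, o(vowel)+6=u.

uogsu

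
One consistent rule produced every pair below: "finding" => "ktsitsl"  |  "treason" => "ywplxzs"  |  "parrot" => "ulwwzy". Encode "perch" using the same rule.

Two shifts are in play — +11 for a/e/i/o/u, +5 for every other letter.
On perch: p(cons)+5=u, e(vowel)+11=p, r(cons)+5=w, c(cons)+5=h, h(cons)+5=m.

upwhm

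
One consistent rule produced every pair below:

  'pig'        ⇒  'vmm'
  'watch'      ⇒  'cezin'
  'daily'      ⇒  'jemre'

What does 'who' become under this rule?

cns

The shift depends on letter class: consonant p→v is +6, but vowel i→m is +4. The rule splits by letter class: vowels +4, consonants +6.
On who: w(cons)+6=c, h(cons)+6=n, o(vowel)+4=s.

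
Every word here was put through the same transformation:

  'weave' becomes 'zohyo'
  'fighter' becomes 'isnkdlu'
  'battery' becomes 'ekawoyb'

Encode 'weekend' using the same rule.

It's a Vigenère-style cipher with numeric key [3,10,7]: position i shifts by key[i mod 3].
On weekend: w+3=z, e+10=o, e+7=l, k+3=n, e+10=o, n+7=u, d+3=g.

zolnoug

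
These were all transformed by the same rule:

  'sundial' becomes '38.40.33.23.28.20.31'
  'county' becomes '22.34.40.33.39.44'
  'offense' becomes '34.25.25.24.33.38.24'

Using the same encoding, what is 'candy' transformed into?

22.20.33.23.44

s is letter #19 and maps to 38: an offset of 19. Letters become their 1-based position plus 19 (so a→20, b→21, …).
For candy: c=3→22, a=1→20, n=14→33, d=4→23, y=25→44.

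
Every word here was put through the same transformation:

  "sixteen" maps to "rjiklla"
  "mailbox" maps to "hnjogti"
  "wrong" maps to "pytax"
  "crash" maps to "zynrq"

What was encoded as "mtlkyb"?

s(18)→r(17) and i(8)→j(9) fit y≡19x+13 (mod 26); the inverse of 19 mod 26 is 11. This is an affine cipher: with a=0,…,z=25, each position x becomes (19x+13) mod 26.
Decoding mtlkyb: m(12)→11·(12−13)≡15=p; t(19)→11·(19−13)≡14=o; l(11)→11·(11−13)≡4=e; k(10)→11·(10−13)≡19=t; y(24)→11·(24−13)≡17=r; b(1)→11·(1−13)≡24=y (all mod 26).

poetry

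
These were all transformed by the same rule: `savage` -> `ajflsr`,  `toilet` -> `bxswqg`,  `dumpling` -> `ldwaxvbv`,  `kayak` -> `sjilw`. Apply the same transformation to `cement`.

In savage: s→a is +8, a→j is +9, v→f is +10, a→l is +11 — the shift increases by 1 each position. Letter i (0-indexed) is shifted by i+8, so successive shifts are 8, 9, 10, ….
Applying it to cement: c+8=k, e+9=n, m+10=w, e+11=p, n+12=z, t+13=g.

knwpzg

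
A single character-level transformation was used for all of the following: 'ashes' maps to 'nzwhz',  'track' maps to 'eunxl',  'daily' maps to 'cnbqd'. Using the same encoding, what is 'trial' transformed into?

a(0)→n(13) and s(18)→z(25) fit y≡5x+13 (mod 26); the inverse of 5 mod 26 is 21. Each letter's alphabet position (a=0..z=25) is mapped through 5·x+13 mod 26 — an affine cipher.
Applying it to trial: t(19)→5·19+13≡4=e; r(17)→5·17+13≡20=u; i(8)→5·8+13≡1=b; a(0)→5·0+13≡13=n; l(11)→5·11+13≡16=q (all mod 26).

eubnq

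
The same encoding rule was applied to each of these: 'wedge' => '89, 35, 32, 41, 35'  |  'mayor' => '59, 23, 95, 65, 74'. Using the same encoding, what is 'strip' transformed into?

The formula is n = 3×(alphabet index, a=1) + 20.
Applying it to strip: s=19→77, t=20→80, r=18→74, i=9→47, p=16→68.

77, 80, 74, 47, 68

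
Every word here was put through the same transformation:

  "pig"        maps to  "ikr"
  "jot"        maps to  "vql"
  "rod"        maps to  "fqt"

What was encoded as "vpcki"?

The output letters match the input read backwards, each shifted +2: pig reversed is gip. Read the word backwards and shift each letter +2.
Undoing it on vpcki: shift back: v−2=t, p−2=n, c−2=a, k−2=i, i−2=g → tnaig; then reverse → giant.

giant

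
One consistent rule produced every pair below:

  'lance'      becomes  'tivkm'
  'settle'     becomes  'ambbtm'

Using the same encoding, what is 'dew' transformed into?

Each letter is shifted forward by 8 in the alphabet (a Caesar shift of +8).
On dew: d+8=l, e+8=m, w+8=e.

lme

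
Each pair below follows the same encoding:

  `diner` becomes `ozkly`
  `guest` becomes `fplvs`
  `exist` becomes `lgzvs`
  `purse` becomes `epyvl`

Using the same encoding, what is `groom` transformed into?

This is an affine cipher: with a=0,…,z=25, each position x becomes (23x+23) mod 26.
On groom: g(6)→23·6+23≡5=f; r(17)→23·17+23≡24=y; o(14)→23·14+23≡7=h; o(14)→23·14+23≡7=h; m(12)→23·12+23≡13=n (all mod 26).

fyhhn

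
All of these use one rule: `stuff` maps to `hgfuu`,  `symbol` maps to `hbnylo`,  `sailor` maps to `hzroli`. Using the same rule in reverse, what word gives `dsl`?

who

Each pair mirrors across the alphabet (s↔h, t↔g, u↔f): positions sum to 25. Each letter is replaced by its mirror in the alphabet: a↔z, b↔y, c↔x, and so on (the Atbash cipher).
Decoding dsl: d↔w, s↔h, l↔o.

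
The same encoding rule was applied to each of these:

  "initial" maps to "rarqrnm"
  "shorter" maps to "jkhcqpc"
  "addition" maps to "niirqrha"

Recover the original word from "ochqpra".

i(8)→r(17) and n(13)→a(0) fit y≡7x+13 (mod 26); the inverse of 7 mod 26 is 15. Each letter's alphabet position (a=0..z=25) is mapped through 7·x+13 mod 26 — an affine cipher.
Decoding ochqpra: o(14)→15·(14−13)≡15=p; c(2)→15·(2−13)≡17=r; h(7)→15·(7−13)≡14=o; q(16)→15·(16−13)≡19=t; p(15)→15·(15−13)≡4=e; r(17)→15·(17−13)≡8=i; a(0)→15·(0−13)≡13=n (all mod 26).

protein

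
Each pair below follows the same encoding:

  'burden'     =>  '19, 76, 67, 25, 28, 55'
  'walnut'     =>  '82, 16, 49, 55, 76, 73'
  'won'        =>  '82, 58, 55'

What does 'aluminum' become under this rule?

Each letter becomes 3×(its alphabet position, a=1..z=26) + 13.
For aluminum: a=1→16, l=12→49, u=21→76, m=13→52, i=9→40, n=14→55, u=21→76, m=13→52.

16, 49, 76, 52, 40, 55, 76, 52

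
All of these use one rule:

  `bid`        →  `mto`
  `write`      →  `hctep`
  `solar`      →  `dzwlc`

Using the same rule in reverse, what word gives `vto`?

kid

Every letter moves 11 places later in the alphabet, wrapping around z→a.
Undoing it on vto: v−11=k, t−11=i, o−11=d.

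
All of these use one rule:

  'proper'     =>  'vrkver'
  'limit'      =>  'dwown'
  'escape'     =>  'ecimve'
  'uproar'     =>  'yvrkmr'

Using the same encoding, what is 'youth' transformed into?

qkynl

Treating letters as 0–25, the rule is x ↦ 11x + 12 (mod 26).
For youth: y(24)→11·24+12≡16=q; o(14)→11·14+12≡10=k; u(20)→11·20+12≡24=y; t(19)→11·19+12≡13=n; h(7)→11·7+12≡11=l (all mod 26).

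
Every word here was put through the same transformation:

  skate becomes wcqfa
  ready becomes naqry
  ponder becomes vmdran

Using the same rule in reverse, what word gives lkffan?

litter

Each letter's alphabet position (a=0..z=25) is mapped through 9·x+16 mod 26 — an affine cipher.
Decoding lkffan: l(11)→3·(11−16)≡11=l; k(10)→3·(10−16)≡8=i; f(5)→3·(5−16)≡19=t; f(5)→3·(5−16)≡19=t; a(0)→3·(0−16)≡4=e; n(13)→3·(13−16)≡17=r (all mod 26).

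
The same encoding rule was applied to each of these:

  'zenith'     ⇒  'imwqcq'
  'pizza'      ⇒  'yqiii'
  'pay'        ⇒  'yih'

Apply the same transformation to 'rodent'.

awmmwc

Two shifts are in play — +8 for a/e/i/o/u, +9 for every other letter.
On rodent: r(cons)+9=a, o(vowel)+8=w, d(cons)+9=m, e(vowel)+8=m, n(cons)+9=w, t(cons)+9=c.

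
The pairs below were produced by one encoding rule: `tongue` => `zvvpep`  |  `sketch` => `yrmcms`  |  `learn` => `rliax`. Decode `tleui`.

newly

Letter i (0-indexed) is shifted by i+6, so successive shifts are 6, 7, 8, ….
Decoding tleui: t−6=n, l−7=e, e−8=w, u−9=l, i−10=y.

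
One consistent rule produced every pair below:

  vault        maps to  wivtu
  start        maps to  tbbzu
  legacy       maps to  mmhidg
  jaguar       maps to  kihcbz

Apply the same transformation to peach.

A repeating key of period 2 is used — shifts +1, +8 over and over.
For peach: p+1=q, e+8=m, a+1=b, c+8=k, h+1=i.

qmbki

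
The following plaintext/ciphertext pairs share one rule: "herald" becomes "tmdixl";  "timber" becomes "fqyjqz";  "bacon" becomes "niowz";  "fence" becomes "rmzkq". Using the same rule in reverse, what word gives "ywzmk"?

Shifts by position in herald: pos 0: h→t (+12), pos 1: e→m (+8), pos 2: r→d (+12), pos 3: a→i (+8) — repeating every 2. A repeating key of period 2 is used — shifts +12, +8 over and over.
Reversing it on ywzmk: y−12=m, w−8=o, z−12=n, m−8=e, k−12=y.

money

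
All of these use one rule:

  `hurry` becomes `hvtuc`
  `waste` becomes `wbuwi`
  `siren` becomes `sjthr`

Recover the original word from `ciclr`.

In hurry: h→h is +0, u→v is +1, r→t is +2, r→u is +3 — the shift increases by 1 each position. Letter i (0-indexed) is shifted by i+0, so successive shifts are 0, 1, 2, ….
Decoding ciclr: c−0=c, i−1=h, c−2=a, l−3=i, r−4=n.

chain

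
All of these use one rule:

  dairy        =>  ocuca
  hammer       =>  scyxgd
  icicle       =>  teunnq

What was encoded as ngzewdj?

century

Shifts by position in dairy: pos 0: d→o (+11), pos 1: a→c (+2), pos 2: i→u (+12), pos 3: r→c (+11), pos 4: y→a (+2) — repeating every 3. A repeating key of period 3 is used — shifts +11, +2, +12 over and over.
Undoing it on ngzewdj: n−11=c, g−2=e, z−12=n, e−11=t, w−2=u, d−12=r, j−11=y.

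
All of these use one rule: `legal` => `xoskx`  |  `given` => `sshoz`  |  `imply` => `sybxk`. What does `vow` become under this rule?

The shift depends on letter class: consonant l→x is +12, but vowel e→o is +10. The rule splits by letter class: vowels +10, consonants +12.
Applying it to vow: v(cons)+12=h, o(vowel)+10=y, w(cons)+12=i.

hyi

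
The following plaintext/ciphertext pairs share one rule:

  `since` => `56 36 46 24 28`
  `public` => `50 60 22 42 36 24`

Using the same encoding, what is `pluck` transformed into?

50 42 60 24 40

s(#19)→56 and i(#9)→36: differences scale by 2, so n = 2·pos + 18. The formula is n = 2×(alphabet index, a=1) + 18.
For pluck: p=16→50, l=12→42, u=21→60, c=3→24, k=11→40.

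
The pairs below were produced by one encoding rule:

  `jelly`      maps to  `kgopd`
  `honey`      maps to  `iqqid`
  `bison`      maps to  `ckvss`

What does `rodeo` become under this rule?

sqgit

In jelly: j→k is +1, e→g is +2, l→o is +3, l→p is +4 — the shift increases by 1 each position. Letter i (0-indexed) is shifted by i+1, so successive shifts are 1, 2, 3, ….
Applying it to rodeo: r+1=s, o+2=q, d+3=g, e+4=i, o+5=t.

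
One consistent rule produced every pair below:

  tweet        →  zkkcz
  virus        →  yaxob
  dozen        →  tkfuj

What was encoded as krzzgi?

The output letters match the input read backwards, each shifted +6: tweet reversed is teewt. Two steps: reverse the string, then apply a Caesar shift of +6.
Decoding krzzgi: shift back: k−6=e, r−6=l, z−6=t, z−6=t, g−6=a, i−6=c → elttac; then reverse → cattle.

cattle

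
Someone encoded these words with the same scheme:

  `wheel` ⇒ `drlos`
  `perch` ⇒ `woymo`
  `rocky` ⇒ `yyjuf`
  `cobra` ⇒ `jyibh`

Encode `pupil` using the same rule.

wewss

Shifts by position in wheel: pos 0: w→d (+7), pos 1: h→r (+10), pos 2: e→l (+7), pos 3: e→o (+10) — repeating every 2. A repeating key of period 2 is used — shifts +7, +10 over and over.
Applying it to pupil: p+7=w, u+10=e, p+7=w, i+10=s, l+7=s.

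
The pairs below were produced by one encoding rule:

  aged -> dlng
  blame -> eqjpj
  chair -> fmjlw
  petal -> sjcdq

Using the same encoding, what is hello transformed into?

kjuot

The shifts repeat in a cycle of length 3: positions 0,1,… shift by +3, +5, +9, then the pattern repeats.
Applying it to hello: h+3=k, e+5=j, l+9=u, l+3=o, o+5=t.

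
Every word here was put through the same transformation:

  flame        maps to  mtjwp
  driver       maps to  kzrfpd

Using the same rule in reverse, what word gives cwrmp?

voice

In flame: f→m is +7, l→t is +8, a→j is +9, m→w is +10 — the shift increases by 1 each position. Letter i (0-indexed) is shifted by i+7, so successive shifts are 7, 8, 9, ….
Reversing it on cwrmp: c−7=v, w−8=o, r−9=i, m−10=c, p−11=e.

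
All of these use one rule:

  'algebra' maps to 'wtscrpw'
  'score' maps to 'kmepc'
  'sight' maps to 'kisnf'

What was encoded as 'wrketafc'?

absolute

a(0)→w(22) and l(11)→t(19) fit y≡21x+22 (mod 26); the inverse of 21 mod 26 is 5. Each letter's alphabet position (a=0..z=25) is mapped through 21·x+22 mod 26 — an affine cipher.
Undoing it on wrketafc: w(22)→5·(22−22)≡0=a; r(17)→5·(17−22)≡1=b; k(10)→5·(10−22)≡18=s; e(4)→5·(4−22)≡14=o; t(19)→5·(19−22)≡11=l; a(0)→5·(0−22)≡20=u; f(5)→5·(5−22)≡19=t; c(2)→5·(2−22)≡4=e (all mod 26).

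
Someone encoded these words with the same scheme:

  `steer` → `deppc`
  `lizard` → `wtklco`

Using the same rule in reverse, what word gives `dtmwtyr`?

sibling

This is a Caesar cipher with shift 11.
Undoing it on dtmwtyr: d−11=s, t−11=i, m−11=b, w−11=l, t−11=i, y−11=n, r−11=g.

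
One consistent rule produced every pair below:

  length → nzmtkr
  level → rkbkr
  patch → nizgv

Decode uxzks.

Two steps: reverse the string, then apply a Caesar shift of +6.
Reversing it on uxzks: shift back: u−6=o, x−6=r, z−6=t, k−6=e, s−6=m → ortem; then reverse → metro.

metro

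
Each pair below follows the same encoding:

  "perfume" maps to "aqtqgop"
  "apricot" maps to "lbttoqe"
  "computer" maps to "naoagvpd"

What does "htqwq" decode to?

whole

Shifts by position in perfume: pos 0: p→a (+11), pos 1: e→q (+12), pos 2: r→t (+2), pos 3: f→q (+11), pos 4: u→g (+12), pos 5: m→o (+2) — repeating every 3. A repeating key of period 3 is used — shifts +11, +12, +2 over and over.
Reversing it on htqwq: h−11=w, t−12=h, q−2=o, w−11=l, q−12=e.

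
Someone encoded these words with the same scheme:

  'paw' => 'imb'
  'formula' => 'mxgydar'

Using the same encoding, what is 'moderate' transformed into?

The word is reversed, then every letter is shifted forward by 12.
For moderate: reverse → etaredom; then shift: e+12=q, t+12=f, a+12=m, r+12=d, e+12=q, d+12=p, o+12=a, m+12=y.

qfmdqpay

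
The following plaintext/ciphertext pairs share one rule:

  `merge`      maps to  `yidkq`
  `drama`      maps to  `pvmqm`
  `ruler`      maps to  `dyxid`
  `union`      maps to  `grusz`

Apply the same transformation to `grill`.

Shifts by position in merge: pos 0: m→y (+12), pos 1: e→i (+4), pos 2: r→d (+12), pos 3: g→k (+4) — repeating every 2. A repeating key of period 2 is used — shifts +12, +4 over and over.
For grill: g+12=s, r+4=v, i+12=u, l+4=p, l+12=x.

svupx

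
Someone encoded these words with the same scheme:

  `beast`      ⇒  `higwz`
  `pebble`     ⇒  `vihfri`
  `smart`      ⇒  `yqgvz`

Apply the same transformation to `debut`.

A repeating key of period 2 is used — shifts +6, +4 over and over.
For debut: d+6=j, e+4=i, b+6=h, u+4=y, t+6=z.

jihyz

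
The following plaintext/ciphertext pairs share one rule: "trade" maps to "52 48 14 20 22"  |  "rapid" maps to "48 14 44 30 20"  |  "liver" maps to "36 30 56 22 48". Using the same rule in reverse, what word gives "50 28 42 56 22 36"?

shovel

With a=1..z=26, the number is 2·pos + 12.
Reversing it on 50 28 42 56 22 36: 50→(50−12)÷2=19=s, 28→(28−12)÷2=8=h, 42→(42−12)÷2=15=o, 56→(56−12)÷2=22=v, 22→(22−12)÷2=5=e, 36→(36−12)÷2=12=l.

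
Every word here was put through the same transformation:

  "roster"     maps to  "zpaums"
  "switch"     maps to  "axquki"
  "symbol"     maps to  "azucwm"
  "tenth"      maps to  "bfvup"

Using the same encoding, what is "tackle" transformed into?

Shifts by position in roster: pos 0: r→z (+8), pos 1: o→p (+1), pos 2: s→a (+8), pos 3: t→u (+1) — repeating every 2. The shifts repeat in a cycle of length 2: positions 0,1,… shift by +8, +1, then the pattern repeats.
For tackle: t+8=b, a+1=b, c+8=k, k+1=l, l+8=t, e+1=f.

bbkltf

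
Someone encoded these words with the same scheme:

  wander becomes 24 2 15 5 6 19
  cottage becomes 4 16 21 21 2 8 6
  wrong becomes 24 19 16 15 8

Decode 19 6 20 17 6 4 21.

respect

The number is (letter's place in the alphabet, a=1) + 1.
Decoding 19 6 20 17 6 4 21: 19→(19−1)÷1=18=r, 6→(6−1)÷1=5=e, 20→(20−1)÷1=19=s, 17→(17−1)÷1=16=p, 6→(6−1)÷1=5=e, 4→(4−1)÷1=3=c, 21→(21−1)÷1=20=t.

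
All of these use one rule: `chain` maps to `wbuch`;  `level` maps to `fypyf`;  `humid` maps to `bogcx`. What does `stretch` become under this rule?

mnlynwb

Every letter moves 20 places later in the alphabet, wrapping around z→a.
On stretch: s+20=m, t+20=n, r+20=l, e+20=y, t+20=n, c+20=w, h+20=b.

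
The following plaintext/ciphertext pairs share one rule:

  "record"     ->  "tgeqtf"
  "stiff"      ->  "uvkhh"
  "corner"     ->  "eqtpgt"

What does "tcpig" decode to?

range

Compare letters: r→t is +2, e→g is +2, c→e is +2 — a constant shift. Every letter moves 2 places later in the alphabet, wrapping around z→a.
Undoing it on tcpig: t−2=r, c−2=a, p−2=n, i−2=g, g−2=e.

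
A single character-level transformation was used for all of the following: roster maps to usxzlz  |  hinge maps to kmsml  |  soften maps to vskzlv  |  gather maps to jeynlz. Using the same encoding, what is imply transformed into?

lqurf

Each letter shifts forward by (position + 3), i.e. 3, 4, 5, … — the shift grows by one for each successive letter.
Applying it to imply: i+3=l, m+4=q, p+5=u, l+6=r, y+7=f.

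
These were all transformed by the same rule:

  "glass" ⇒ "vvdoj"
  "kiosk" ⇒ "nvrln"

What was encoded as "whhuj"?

Two steps: reverse the string, then apply a Caesar shift of +3.
Reversing it on whhuj: shift back: w−3=t, h−3=e, h−3=e, u−3=r, j−3=g → teerg; then reverse → greet.

greet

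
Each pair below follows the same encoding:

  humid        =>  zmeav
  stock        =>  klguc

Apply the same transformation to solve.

Compare letters: h→z is +18, u→m is +18, m→e is +18 — a constant shift. This is a Caesar cipher with shift 18.
On solve: s+18=k, o+18=g, l+18=d, v+18=n, e+18=w.

kgdnw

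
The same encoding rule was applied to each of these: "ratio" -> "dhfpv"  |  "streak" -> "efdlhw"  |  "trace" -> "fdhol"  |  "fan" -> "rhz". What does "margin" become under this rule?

yhdspz

The shift depends on letter class: consonant r→d is +12, but vowel a→h is +7. The rule splits by letter class: vowels +7, consonants +12.
For margin: m(cons)+12=y, a(vowel)+7=h, r(cons)+12=d, g(cons)+12=s, i(vowel)+7=p, n(cons)+12=z.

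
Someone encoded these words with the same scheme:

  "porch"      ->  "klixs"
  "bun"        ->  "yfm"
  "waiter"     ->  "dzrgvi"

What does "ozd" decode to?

Each pair mirrors across the alphabet (p↔k, o↔l, r↔i): positions sum to 25. Letters are reflected about the middle of the alphabet (position → 25−position): Atbash.
Undoing it on ozd: o↔l, z↔a, d↔w.

law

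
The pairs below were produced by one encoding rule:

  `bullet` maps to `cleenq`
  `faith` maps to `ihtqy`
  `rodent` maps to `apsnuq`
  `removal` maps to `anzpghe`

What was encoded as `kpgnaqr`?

poverty

b(1)→c(2) and u(20)→l(11) fit y≡21x+7 (mod 26); the inverse of 21 mod 26 is 5. This is an affine cipher: with a=0,…,z=25, each position x becomes (21x+7) mod 26.
Decoding kpgnaqr: k(10)→5·(10−7)≡15=p; p(15)→5·(15−7)≡14=o; g(6)→5·(6−7)≡21=v; n(13)→5·(13−7)≡4=e; a(0)→5·(0−7)≡17=r; q(16)→5·(16−7)≡19=t; r(17)→5·(17−7)≡24=y (all mod 26).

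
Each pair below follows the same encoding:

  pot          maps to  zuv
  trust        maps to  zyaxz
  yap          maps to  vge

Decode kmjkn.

Read the word backwards and shift each letter +6.
Decoding kmjkn: shift back: k−6=e, m−6=g, j−6=d, k−6=e, n−6=h → egdeh; then reverse → hedge.

hedge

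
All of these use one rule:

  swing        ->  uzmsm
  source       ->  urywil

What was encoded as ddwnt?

In swing: s→u is +2, w→z is +3, i→m is +4, n→s is +5 — the shift increases by 1 each position. Letter i (0-indexed) is shifted by i+2, so successive shifts are 2, 3, 4, ….
Undoing it on ddwnt: d−2=b, d−3=a, w−4=s, n−5=i, t−6=n.

basin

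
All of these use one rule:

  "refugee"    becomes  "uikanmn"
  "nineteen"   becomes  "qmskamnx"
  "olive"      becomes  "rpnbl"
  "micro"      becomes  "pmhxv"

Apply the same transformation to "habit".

kegoa

In refugee: r→u is +3, e→i is +4, f→k is +5, u→a is +6 — the shift increases by 1 each position. Letter i (0-indexed) is shifted by i+3, so successive shifts are 3, 4, 5, ….
Applying it to habit: h+3=k, a+4=e, b+5=g, i+6=o, t+7=a.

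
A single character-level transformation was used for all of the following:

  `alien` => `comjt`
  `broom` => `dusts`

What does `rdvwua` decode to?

parrot

In alien: a→c is +2, l→o is +3, i→m is +4, e→j is +5 — the shift increases by 1 each position. Each letter shifts forward by (position + 2), i.e. 2, 3, 4, … — the shift grows by one for each successive letter.
Decoding rdvwua: r−2=p, d−3=a, v−4=r, w−5=r, u−6=o, a−7=t.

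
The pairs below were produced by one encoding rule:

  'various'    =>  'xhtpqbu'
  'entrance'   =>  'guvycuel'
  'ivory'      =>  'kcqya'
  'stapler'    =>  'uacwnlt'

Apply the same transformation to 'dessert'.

Shifts by position in various: pos 0: v→x (+2), pos 1: a→h (+7), pos 2: r→t (+2), pos 3: i→p (+7) — repeating every 2. It's a Vigenère-style cipher with numeric key [2,7]: position i shifts by key[i mod 2].
Applying it to dessert: d+2=f, e+7=l, s+2=u, s+7=z, e+2=g, r+7=y, t+2=v.

fluzgyv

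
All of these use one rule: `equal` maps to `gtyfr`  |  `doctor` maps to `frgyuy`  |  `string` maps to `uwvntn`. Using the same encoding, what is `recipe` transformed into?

Each letter shifts forward by (position + 2), i.e. 2, 3, 4, … — the shift grows by one for each successive letter.
For recipe: r+2=t, e+3=h, c+4=g, i+5=n, p+6=v, e+7=l.

thgnvl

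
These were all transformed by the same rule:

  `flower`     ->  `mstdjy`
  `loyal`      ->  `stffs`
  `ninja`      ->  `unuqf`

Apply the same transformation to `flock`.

mstjr

The shift depends on letter class: consonant f→m is +7, but vowel o→t is +5. Two shifts are in play — +5 for a/e/i/o/u, +7 for every other letter.
For flock: f(cons)+7=m, l(cons)+7=s, o(vowel)+5=t, c(cons)+7=j, k(cons)+7=r.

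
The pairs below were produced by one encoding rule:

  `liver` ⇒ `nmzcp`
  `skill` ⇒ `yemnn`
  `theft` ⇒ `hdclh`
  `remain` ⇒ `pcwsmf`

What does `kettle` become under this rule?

l(11)→n(13) and i(8)→m(12) fit y≡9x+18 (mod 26); the inverse of 9 mod 26 is 3. Each letter's alphabet position (a=0..z=25) is mapped through 9·x+18 mod 26 — an affine cipher.
On kettle: k(10)→9·10+18≡4=e; e(4)→9·4+18≡2=c; t(19)→9·19+18≡7=h; t(19)→9·19+18≡7=h; l(11)→9·11+18≡13=n; e(4)→9·4+18≡2=c (all mod 26).

echhnc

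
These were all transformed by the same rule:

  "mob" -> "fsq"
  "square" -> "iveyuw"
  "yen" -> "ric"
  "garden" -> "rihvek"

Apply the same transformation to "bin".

rmf

Two steps: reverse the string, then apply a Caesar shift of +4.
On bin: reverse → nib; then shift: n+4=r, i+4=m, b+4=f.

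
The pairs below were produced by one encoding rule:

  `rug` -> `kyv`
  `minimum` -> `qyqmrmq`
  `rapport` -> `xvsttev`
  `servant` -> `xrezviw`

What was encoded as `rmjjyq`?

muffin

The output letters match the input read backwards, each shifted +4: rug reversed is gur. Two steps: reverse the string, then apply a Caesar shift of +4.
Reversing it on rmjjyq: shift back: r−4=n, m−4=i, j−4=f, j−4=f, y−4=u, q−4=m → niffum; then reverse → muffin.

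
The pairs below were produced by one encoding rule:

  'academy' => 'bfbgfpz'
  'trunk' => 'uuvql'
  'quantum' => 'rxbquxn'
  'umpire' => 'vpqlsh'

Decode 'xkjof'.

while

Shifts by position in academy: pos 0: a→b (+1), pos 1: c→f (+3), pos 2: a→b (+1), pos 3: d→g (+3) — repeating every 2. The shifts repeat in a cycle of length 2: positions 0,1,… shift by +1, +3, then the pattern repeats.
Reversing it on xkjof: x−1=w, k−3=h, j−1=i, o−3=l, f−1=e.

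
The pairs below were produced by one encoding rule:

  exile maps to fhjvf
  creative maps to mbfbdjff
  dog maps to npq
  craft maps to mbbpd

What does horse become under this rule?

rpbcf

The shift depends on letter class: consonant x→h is +10, but vowel e→f is +1. Two shifts are in play — +1 for a/e/i/o/u, +10 for every other letter.
Applying it to horse: h(cons)+10=r, o(vowel)+1=p, r(cons)+10=b, s(cons)+10=c, e(vowel)+1=f.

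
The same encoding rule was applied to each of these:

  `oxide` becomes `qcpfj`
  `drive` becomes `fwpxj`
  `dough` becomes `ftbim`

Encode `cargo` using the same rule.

Shifts by position in oxide: pos 0: o→q (+2), pos 1: x→c (+5), pos 2: i→p (+7), pos 3: d→f (+2), pos 4: e→j (+5) — repeating every 3. The shifts repeat in a cycle of length 3: positions 0,1,… shift by +2, +5, +7, then the pattern repeats.
For cargo: c+2=e, a+5=f, r+7=y, g+2=i, o+5=t.

efyit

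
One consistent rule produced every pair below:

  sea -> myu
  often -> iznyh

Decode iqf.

owl

Compare letters: s→m is +20, e→y is +20, a→u is +20 — a constant shift. Each letter is shifted forward by 20 in the alphabet (a Caesar shift of +20).
Decoding iqf: i−20=o, q−20=w, f−20=l.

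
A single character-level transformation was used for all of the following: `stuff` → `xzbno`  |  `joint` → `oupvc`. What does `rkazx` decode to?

In stuff: s→x is +5, t→z is +6, u→b is +7, f→n is +8 — the shift increases by 1 each position. The shift increases by 1 at each position, starting from +5: 5, 6, 7, ….
Decoding rkazx: r−5=m, k−6=e, a−7=t, z−8=r, x−9=o.

metro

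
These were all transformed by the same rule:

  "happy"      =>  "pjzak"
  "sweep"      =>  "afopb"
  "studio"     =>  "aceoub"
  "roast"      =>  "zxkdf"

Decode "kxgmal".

In happy: h→p is +8, a→j is +9, p→z is +10, p→a is +11 — the shift increases by 1 each position. The shift increases by 1 at each position, starting from +8: 8, 9, 10, ….
Undoing it on kxgmal: k−8=c, x−9=o, g−10=w, m−11=b, a−12=o, l−13=y.

cowboy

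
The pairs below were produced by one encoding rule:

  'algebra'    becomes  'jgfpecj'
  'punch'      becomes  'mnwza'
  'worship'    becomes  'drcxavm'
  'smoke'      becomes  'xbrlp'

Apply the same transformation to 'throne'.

sacrwp

a(0)→j(9) and l(11)→g(6) fit y≡21x+9 (mod 26); the inverse of 21 mod 26 is 5. Each letter's alphabet position (a=0..z=25) is mapped through 21·x+9 mod 26 — an affine cipher.
On throne: t(19)→21·19+9≡18=s; h(7)→21·7+9≡0=a; r(17)→21·17+9≡2=c; o(14)→21·14+9≡17=r; n(13)→21·13+9≡22=w; e(4)→21·4+9≡15=p (all mod 26).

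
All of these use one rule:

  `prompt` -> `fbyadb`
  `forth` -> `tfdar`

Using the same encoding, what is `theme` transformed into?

qyqtf

The output letters match the input read backwards, each shifted +12: prompt reversed is tpmorp. The word is reversed, then every letter is shifted forward by 12.
For theme: reverse → emeht; then shift: e+12=q, m+12=y, e+12=q, h+12=t, t+12=f.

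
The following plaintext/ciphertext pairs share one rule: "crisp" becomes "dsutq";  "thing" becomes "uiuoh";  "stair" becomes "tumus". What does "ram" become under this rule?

smn

The shift depends on letter class: consonant c→d is +1, but vowel i→u is +12. Vowels shift forward by 12 and consonants shift forward by 1.
For ram: r(cons)+1=s, a(vowel)+12=m, m(cons)+1=n.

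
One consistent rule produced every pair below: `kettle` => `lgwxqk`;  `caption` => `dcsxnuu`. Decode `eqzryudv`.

In kettle: k→l is +1, e→g is +2, t→w is +3, t→x is +4 — the shift increases by 1 each position. The shift increases by 1 at each position, starting from +1: 1, 2, 3, ….
Undoing it on eqzryudv: e−1=d, q−2=o, z−3=w, r−4=n, y−5=t, u−6=o, d−7=w, v−8=n.

downtown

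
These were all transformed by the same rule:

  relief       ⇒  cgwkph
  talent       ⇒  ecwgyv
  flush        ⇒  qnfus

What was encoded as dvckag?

Shifts by position in relief: pos 0: r→c (+11), pos 1: e→g (+2), pos 2: l→w (+11), pos 3: i→k (+2) — repeating every 2. A repeating key of period 2 is used — shifts +11, +2 over and over.
Undoing it on dvckag: d−11=s, v−2=t, c−11=r, k−2=i, a−11=p, g−2=e.

stripe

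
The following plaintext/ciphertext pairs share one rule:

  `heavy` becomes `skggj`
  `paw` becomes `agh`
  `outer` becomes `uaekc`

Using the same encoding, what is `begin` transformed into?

Vowels shift forward by 6 and consonants shift forward by 11.
Applying it to begin: b(cons)+11=m, e(vowel)+6=k, g(cons)+11=r, i(vowel)+6=o, n(cons)+11=y.

mkroy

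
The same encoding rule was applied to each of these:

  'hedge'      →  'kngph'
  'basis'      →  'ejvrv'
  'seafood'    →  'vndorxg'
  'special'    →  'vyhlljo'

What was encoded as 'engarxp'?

The shifts repeat in a cycle of length 2: positions 0,1,… shift by +3, +9, then the pattern repeats.
Decoding engarxp: e−3=b, n−9=e, g−3=d, a−9=r, r−3=o, x−9=o, p−3=m.

bedroom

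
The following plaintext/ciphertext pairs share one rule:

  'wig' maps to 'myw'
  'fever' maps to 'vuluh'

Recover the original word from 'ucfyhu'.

Every letter moves 16 places later in the alphabet, wrapping around z→a.
Undoing it on ucfyhu: u−16=e, c−16=m, f−16=p, y−16=i, h−16=r, u−16=e.

empire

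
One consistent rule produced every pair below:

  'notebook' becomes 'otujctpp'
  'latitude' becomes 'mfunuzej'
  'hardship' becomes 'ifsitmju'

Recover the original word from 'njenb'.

Shifts by position in notebook: pos 0: n→o (+1), pos 1: o→t (+5), pos 2: t→u (+1), pos 3: e→j (+5) — repeating every 2. It's a Vigenère-style cipher with numeric key [1,5]: position i shifts by key[i mod 2].
Undoing it on njenb: n−1=m, j−5=e, e−1=d, n−5=i, b−1=a.

media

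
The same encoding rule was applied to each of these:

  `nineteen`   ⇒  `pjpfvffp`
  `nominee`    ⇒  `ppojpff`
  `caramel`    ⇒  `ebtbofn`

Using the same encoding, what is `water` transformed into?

ybvft

Vowels shift forward by 1 and consonants shift forward by 2.
Applying it to water: w(cons)+2=y, a(vowel)+1=b, t(cons)+2=v, e(vowel)+1=f, r(cons)+2=t.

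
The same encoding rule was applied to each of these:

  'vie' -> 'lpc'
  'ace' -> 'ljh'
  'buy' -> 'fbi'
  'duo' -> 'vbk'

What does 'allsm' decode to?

fleet

The output letters match the input read backwards, each shifted +7: vie reversed is eiv. The word is reversed, then every letter is shifted forward by 7.
Reversing it on allsm: shift back: a−7=t, l−7=e, l−7=e, s−7=l, m−7=f → teelf; then reverse → fleet.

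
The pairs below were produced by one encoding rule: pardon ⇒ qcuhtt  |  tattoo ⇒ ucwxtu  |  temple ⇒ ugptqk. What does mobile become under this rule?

In pardon: p→q is +1, a→c is +2, r→u is +3, d→h is +4 — the shift increases by 1 each position. Each letter shifts forward by (position + 1), i.e. 1, 2, 3, … — the shift grows by one for each successive letter.
Applying it to mobile: m+1=n, o+2=q, b+3=e, i+4=m, l+5=q, e+6=k.

nqemqk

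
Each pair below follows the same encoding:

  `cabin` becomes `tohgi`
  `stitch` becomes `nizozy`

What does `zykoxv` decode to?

The output letters match the input read backwards, each shifted +6: cabin reversed is nibac. Read the word backwards and shift each letter +6.
Reversing it on zykoxv: shift back: z−6=t, y−6=s, k−6=e, o−6=i, x−6=r, v−6=p → tseirp; then reverse → priest.

priest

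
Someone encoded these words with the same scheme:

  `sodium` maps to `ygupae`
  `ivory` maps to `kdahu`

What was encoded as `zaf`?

The output letters match the input read backwards, each shifted +12: sodium reversed is muidos. The word is reversed, then every letter is shifted forward by 12.
Reversing it on zaf: shift back: z−12=n, a−12=o, f−12=t → not; then reverse → ton.

ton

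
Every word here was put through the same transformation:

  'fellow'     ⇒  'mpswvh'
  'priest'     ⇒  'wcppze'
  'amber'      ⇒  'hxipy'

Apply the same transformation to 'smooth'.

zxvzas

Shifts by position in fellow: pos 0: f→m (+7), pos 1: e→p (+11), pos 2: l→s (+7), pos 3: l→w (+11) — repeating every 2. The shifts repeat in a cycle of length 2: positions 0,1,… shift by +7, +11, then the pattern repeats.
For smooth: s+7=z, m+11=x, o+7=v, o+11=z, t+7=a, h+11=s.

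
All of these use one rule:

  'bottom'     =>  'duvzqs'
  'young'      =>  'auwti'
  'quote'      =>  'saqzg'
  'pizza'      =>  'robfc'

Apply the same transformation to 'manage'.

ogpgik

A repeating key of period 2 is used — shifts +2, +6 over and over.
On manage: m+2=o, a+6=g, n+2=p, a+6=g, g+2=i, e+6=k.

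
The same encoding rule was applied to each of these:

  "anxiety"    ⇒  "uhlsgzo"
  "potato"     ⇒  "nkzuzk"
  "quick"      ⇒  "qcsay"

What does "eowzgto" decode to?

This is an affine cipher: with a=0,…,z=25, each position x becomes (3x+20) mod 26.
Reversing it on eowzgto: e(4)→9·(4−20)≡12=m; o(14)→9·(14−20)≡24=y; w(22)→9·(22−20)≡18=s; z(25)→9·(25−20)≡19=t; g(6)→9·(6−20)≡4=e; t(19)→9·(19−20)≡17=r; o(14)→9·(14−20)≡24=y (all mod 26).

mystery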